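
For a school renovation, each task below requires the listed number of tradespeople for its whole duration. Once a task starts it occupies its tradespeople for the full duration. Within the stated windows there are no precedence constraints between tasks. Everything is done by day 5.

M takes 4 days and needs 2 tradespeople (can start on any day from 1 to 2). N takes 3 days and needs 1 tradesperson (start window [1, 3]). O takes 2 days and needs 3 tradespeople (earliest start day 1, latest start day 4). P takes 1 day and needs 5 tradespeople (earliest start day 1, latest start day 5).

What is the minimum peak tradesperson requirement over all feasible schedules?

Early-start (M@1, N@1, O@1, P@1) gives peak 11: d1:11  d2:6  d3:3  d4:2  d5:0.
Shift P→5.
Schedule M@1, N@1, O@1, P@5: d1:6  d2:6  d3:3  d4:2  d5:5 — peak 6.

6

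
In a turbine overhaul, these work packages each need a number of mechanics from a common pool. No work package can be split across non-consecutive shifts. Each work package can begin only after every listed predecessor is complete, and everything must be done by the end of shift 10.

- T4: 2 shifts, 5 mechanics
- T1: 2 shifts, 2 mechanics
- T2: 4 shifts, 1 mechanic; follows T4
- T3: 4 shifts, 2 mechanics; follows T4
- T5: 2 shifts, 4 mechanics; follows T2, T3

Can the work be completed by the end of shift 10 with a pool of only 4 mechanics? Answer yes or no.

The minimum achievable peak is 5; 4 < 5, so no feasible schedule stays within the cap.

no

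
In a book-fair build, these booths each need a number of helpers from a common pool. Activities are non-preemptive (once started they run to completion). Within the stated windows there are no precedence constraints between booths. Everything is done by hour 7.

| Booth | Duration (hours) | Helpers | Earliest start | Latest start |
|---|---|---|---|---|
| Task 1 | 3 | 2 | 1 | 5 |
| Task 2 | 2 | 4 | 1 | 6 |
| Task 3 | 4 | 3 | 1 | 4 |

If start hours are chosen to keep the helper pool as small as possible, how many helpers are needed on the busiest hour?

5

Early-start (Task 1@1, Task 2@1, Task 3@1) gives peak 9: h1:9  h2:9  h3:5  h4:3  h5:0  h6:0  h7:0.
Shift Task 2→5.
Schedule Task 1@1, Task 2@5, Task 3@1: h1:5  h2:5  h3:5  h4:3  h5:4  h6:4  h7:0 — peak 5.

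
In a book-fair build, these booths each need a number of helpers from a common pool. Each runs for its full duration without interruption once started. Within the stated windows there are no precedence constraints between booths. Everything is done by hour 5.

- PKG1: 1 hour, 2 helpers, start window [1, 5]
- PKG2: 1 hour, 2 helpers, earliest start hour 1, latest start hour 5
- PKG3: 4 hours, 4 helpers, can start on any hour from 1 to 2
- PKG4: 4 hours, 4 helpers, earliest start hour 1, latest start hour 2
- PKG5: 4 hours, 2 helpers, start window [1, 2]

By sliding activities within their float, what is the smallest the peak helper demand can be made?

10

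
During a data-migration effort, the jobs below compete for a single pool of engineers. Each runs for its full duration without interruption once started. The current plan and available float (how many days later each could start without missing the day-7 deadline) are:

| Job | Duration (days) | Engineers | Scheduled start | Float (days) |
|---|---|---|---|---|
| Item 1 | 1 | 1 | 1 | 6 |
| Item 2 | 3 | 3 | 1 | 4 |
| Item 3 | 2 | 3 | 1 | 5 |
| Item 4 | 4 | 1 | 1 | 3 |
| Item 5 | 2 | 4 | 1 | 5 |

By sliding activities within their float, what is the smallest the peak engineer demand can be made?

Early-start (Item 1@1, Item 2@1, Item 3@1, Item 4@1, Item 5@1) gives peak 12: d1:12  d2:11  d3:4  d4:1  d5:0  d6:0  d7:0.
Shift Item 3→4, Item 4→2, Item 5→6.
Schedule Item 1@1, Item 2@1, Item 3@4, Item 4@2, Item 5@6: d1:4  d2:4  d3:4  d4:4  d5:4  d6:4  d7:4 — peak 4.
Total engineer-days = 28 over 7 days ⇒ peak ≥ ⌈28/7⌉ = 4, so 4 is optimal.

4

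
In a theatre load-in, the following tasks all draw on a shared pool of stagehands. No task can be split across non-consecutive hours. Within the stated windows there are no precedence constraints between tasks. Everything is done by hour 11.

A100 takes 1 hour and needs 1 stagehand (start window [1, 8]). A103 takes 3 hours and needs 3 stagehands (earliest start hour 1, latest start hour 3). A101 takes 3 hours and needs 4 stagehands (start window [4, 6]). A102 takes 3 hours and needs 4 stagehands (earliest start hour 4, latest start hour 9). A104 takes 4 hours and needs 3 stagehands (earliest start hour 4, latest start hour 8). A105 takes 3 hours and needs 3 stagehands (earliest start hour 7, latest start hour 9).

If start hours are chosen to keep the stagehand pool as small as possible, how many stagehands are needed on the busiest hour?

7

Early-start (A100@1, A103@1, A101@4, A102@4, A104@4, A105@7) gives peak 11: h1:4  h2:3  h3:3  h4:11  h5:11  h6:11  h7:6  h8:3  h9:3  h10:0  h11:0.
Shift A102→7, A105→8.
Schedule A100@1, A103@1, A101@4, A102@7, A104@4, A105@8: h1:4  h2:3  h3:3  h4:7  h5:7  h6:7  h7:7  h8:7  h9:7  h10:3  h11:0 — peak 7.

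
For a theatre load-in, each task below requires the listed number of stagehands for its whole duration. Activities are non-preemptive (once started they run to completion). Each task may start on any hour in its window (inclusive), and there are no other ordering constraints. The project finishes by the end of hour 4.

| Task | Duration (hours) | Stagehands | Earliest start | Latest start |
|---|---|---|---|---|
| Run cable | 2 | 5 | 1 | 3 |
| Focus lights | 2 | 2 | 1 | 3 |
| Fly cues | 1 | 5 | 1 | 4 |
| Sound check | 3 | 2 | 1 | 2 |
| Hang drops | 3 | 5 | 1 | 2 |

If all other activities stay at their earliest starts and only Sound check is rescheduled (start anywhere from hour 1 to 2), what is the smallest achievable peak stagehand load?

Sound check@1: h1:19  h2:14  h3:7  h4:0 → peak 19
Sound check@2: h1:17  h2:14  h3:7  h4:2 → peak 17
Best is Sound check@2, peak 17.

17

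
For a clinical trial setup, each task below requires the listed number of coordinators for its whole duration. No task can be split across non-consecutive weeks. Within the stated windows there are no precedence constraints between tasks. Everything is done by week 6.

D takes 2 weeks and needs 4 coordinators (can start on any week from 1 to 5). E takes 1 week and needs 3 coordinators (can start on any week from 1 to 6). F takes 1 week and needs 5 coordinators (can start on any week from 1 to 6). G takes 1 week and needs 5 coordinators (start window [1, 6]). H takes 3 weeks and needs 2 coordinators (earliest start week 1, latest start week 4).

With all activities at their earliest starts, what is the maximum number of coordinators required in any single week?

19

Early-start schedule: D@1, E@1, F@1, G@1, H@1.
Load per week: week 1: 19, week 2: 6, week 3: 2, week 4: 0, week 5: 0, week 6: 0.
Peak is 19.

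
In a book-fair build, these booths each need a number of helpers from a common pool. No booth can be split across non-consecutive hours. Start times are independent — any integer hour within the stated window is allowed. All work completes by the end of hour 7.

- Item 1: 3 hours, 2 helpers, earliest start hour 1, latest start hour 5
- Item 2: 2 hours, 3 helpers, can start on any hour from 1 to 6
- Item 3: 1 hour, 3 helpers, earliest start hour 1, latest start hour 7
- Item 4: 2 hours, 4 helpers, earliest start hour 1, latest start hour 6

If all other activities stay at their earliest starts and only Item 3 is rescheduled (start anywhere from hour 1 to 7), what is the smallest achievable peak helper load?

9

Item 3@1: h1:12  h2:9  h3:2  h4:0  h5:0  h6:0  h7:0 → peak 12
Item 3@2: h1:9  h2:12  h3:2  h4:0  h5:0  h6:0  h7:0 → peak 12
Item 3@3: h1:9  h2:9  h3:5  h4:0  h5:0  h6:0  h7:0 → peak 9
Item 3@4: h1:9  h2:9  h3:2  h4:3  h5:0  h6:0  h7:0 → peak 9
Item 3@5: h1:9  h2:9  h3:2  h4:0  h5:3  h6:0  h7:0 → peak 9
Item 3@6: h1:9  h2:9  h3:2  h4:0  h5:0  h6:3  h7:0 → peak 9
Item 3@7: h1:9  h2:9  h3:2  h4:0  h5:0  h6:0  h7:3 → peak 9
Best is Item 3@3, peak 9.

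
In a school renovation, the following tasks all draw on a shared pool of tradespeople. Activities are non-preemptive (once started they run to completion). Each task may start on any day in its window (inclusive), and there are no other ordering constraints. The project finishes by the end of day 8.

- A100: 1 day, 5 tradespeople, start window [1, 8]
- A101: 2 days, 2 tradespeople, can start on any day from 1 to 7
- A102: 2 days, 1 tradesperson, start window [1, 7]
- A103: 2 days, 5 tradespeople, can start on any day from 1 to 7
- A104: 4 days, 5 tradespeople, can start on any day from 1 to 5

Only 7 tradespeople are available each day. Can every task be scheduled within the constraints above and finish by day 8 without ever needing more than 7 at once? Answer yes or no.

Schedule A100@1, A101@1, A102@2, A103@3, A104@5: d1:7  d2:3  d3:6  d4:5  d5:5  d6:5  d7:5  d8:5 — peak 7 ≤ 7.

yes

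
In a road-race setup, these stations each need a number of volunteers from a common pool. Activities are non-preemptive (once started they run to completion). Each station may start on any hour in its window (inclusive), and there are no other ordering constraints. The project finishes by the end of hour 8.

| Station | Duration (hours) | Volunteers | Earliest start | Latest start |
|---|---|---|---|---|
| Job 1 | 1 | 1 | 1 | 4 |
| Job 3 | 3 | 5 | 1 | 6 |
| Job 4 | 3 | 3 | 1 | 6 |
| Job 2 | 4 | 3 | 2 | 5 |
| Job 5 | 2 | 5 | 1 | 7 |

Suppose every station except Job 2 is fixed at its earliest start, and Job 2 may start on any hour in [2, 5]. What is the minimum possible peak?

14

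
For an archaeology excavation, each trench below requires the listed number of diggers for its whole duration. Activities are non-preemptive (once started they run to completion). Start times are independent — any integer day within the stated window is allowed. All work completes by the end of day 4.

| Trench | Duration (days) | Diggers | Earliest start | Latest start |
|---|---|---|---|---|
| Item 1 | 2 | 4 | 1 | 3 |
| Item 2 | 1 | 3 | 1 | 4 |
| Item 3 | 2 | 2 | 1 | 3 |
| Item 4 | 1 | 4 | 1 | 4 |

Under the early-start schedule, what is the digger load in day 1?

13

At early start, day 1 has: Item 1, Item 2, Item 3, Item 4.
Demand: 4 + 3 + 2 + 4 = 13.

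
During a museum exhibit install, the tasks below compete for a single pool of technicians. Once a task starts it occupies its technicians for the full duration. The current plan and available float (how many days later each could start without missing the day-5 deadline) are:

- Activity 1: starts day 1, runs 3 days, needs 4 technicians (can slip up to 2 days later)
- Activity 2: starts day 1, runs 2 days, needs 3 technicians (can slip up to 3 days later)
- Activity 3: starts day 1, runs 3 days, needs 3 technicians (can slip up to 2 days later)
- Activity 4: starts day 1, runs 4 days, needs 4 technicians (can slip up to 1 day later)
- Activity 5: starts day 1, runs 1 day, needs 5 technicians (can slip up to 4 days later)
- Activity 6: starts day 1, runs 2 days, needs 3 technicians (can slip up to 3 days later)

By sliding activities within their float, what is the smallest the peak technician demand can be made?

11

Early-start (Activity 1@1, Activity 2@1, Activity 3@1, Activity 4@1, Activity 5@1, Activity 6@1) gives peak 22: d1:22  d2:17  d3:11  d4:4  d5:0.
Shift Activity 3→3, Activity 5→5, Activity 6→4.
Schedule Activity 1@1, Activity 2@1, Activity 3@3, Activity 4@1, Activity 5@5, Activity 6@4: d1:11  d2:11  d3:11  d4:10  d5:11 — peak 11.
Total technician-days = 54 over 5 days ⇒ peak ≥ ⌈54/5⌉ = 11, so 11 is optimal.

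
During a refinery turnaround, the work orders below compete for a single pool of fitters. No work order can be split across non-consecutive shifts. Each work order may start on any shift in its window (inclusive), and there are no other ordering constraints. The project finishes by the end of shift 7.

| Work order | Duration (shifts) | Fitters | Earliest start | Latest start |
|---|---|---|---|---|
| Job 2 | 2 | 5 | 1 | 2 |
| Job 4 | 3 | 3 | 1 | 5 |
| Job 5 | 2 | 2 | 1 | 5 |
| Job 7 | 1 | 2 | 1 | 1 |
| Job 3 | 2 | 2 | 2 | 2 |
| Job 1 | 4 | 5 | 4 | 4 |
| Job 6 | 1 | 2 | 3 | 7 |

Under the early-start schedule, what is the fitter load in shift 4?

At early start, shift 4 has: Job 1.
Demand: 5 = 5.

5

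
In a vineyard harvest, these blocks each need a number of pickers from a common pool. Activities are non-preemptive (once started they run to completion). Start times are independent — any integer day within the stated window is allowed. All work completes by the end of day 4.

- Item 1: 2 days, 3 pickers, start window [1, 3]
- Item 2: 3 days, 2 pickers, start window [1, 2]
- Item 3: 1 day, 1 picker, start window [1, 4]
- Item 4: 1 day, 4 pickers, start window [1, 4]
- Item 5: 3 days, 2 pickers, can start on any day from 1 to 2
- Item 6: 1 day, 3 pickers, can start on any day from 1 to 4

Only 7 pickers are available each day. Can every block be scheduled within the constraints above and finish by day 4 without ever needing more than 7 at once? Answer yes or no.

yes

Schedule Item 1@1, Item 2@1, Item 3@1, Item 4@4, Item 5@2, Item 6@3: d1:6  d2:7  d3:7  d4:6 — peak 7 ≤ 7.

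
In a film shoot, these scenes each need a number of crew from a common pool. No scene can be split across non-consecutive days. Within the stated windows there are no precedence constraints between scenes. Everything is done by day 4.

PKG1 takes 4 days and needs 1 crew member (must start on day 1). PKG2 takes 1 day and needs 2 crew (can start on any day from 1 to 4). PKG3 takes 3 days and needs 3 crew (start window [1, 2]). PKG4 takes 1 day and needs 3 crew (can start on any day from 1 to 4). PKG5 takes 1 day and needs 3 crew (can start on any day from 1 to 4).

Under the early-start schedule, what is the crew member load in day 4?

At early start, day 4 has: PKG1.
Demand: 1 = 1.

1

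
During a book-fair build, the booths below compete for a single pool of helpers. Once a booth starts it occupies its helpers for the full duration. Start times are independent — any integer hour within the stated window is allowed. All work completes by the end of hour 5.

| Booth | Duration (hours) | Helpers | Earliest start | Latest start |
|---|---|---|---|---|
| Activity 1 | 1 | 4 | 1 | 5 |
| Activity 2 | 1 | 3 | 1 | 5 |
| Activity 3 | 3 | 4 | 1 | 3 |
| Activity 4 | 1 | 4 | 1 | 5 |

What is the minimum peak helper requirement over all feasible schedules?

7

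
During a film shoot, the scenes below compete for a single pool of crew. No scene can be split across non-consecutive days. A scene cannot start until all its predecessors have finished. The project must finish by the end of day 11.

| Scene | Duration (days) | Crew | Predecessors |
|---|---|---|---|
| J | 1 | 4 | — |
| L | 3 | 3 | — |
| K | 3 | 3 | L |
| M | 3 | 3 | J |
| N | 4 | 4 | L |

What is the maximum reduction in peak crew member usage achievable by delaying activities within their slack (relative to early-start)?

4

Early-start peak: d1:7  d2:6  d3:6  d4:10  d5:7  d6:7  d7:4  d8:0  d9:0  d10:0  d11:0 ⇒ 10.
Leveled (J@1, L@2, K@5, M@2, N@8): d1:4  d2:6  d3:6  d4:6  d5:3  d6:3  d7:3  d8:4  d9:4  d10:4  d11:4 ⇒ 6.
Reduction 10 − 6 = 4.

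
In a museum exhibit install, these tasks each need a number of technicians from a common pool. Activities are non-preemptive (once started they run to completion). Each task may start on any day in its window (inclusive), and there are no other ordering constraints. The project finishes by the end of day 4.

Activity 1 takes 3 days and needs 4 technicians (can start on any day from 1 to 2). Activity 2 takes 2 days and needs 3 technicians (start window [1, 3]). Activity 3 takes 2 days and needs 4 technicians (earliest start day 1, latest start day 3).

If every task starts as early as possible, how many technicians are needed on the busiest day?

Early-start schedule: Activity 1@1, Activity 2@1, Activity 3@1.
Load per day: day 1: 11, day 2: 11, day 3: 4, day 4: 0.
Peak is 11.

11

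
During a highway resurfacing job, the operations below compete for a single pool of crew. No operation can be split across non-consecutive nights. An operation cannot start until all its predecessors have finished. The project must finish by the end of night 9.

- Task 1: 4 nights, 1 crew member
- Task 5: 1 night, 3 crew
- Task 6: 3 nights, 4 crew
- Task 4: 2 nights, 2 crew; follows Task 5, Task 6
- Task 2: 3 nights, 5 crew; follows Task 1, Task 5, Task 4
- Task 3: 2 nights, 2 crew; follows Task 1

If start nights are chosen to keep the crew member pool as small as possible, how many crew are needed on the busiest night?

Early-start (Task 1@1, Task 5@1, Task 6@1, Task 4@4, Task 2@6, Task 3@5) gives peak 8: n1:8  n2:5  n3:5  n4:3  n5:4  n6:7  n7:5  n8:5  n9:0.
Shift Task 6→2, Task 4→5, Task 2→7.
Schedule Task 1@1, Task 5@1, Task 6@2, Task 4@5, Task 2@7, Task 3@5: n1:4  n2:5  n3:5  n4:5  n5:4  n6:4  n7:5  n8:5  n9:5 — peak 5.
Total crew member-nights = 42 over 9 nights ⇒ peak ≥ ⌈42/9⌉ = 5, so 5 is optimal.

5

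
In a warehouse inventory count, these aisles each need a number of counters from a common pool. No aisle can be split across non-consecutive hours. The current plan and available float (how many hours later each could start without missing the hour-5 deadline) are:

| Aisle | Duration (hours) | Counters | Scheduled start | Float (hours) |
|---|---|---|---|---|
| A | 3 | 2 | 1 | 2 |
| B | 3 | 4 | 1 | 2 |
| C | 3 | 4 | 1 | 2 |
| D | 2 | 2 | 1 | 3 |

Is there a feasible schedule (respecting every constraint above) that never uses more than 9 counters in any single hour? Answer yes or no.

The minimum achievable peak is 10; 9 < 10, so no feasible schedule stays within the cap.

no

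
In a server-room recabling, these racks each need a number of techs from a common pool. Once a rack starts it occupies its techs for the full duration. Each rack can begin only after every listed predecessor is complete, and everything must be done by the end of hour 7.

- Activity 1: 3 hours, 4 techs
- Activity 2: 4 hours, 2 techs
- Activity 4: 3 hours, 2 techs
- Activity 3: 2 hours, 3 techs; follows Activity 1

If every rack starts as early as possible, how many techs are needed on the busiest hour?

Early-start schedule: Activity 1@1, Activity 2@1, Activity 4@1, Activity 3@4.
Load per hour: hour 1: 8, hour 2: 8, hour 3: 8, hour 4: 5, hour 5: 3, hour 6: 0, hour 7: 0.
Peak is 8.

8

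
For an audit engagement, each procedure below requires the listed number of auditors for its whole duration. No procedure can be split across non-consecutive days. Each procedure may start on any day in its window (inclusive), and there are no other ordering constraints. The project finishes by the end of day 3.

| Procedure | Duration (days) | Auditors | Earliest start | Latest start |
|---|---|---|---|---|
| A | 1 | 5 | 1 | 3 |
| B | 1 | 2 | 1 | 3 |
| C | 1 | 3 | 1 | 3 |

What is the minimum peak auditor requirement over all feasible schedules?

5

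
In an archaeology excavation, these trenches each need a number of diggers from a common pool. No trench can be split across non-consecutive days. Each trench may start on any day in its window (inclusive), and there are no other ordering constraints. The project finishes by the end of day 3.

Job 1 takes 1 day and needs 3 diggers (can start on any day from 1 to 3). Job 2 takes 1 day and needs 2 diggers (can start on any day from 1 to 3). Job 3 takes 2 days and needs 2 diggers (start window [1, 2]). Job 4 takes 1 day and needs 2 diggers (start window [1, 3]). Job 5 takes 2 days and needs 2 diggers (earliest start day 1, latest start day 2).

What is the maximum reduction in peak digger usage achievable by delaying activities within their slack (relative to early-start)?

5

Early-start peak: d1:11  d2:4  d3:0 ⇒ 11.
Leveled (Job 1@1, Job 2@1, Job 3@2, Job 4@2, Job 5@2): d1:5  d2:6  d3:4 ⇒ 6.
Reduction 11 − 6 = 5.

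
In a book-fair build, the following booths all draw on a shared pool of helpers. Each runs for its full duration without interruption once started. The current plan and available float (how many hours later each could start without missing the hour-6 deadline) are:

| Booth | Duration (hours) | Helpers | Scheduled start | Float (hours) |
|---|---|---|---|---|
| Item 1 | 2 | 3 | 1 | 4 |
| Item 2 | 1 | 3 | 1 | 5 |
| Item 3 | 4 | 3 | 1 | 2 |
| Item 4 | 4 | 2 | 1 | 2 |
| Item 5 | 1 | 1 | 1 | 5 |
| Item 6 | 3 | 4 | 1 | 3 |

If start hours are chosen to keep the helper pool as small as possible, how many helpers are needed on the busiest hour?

9

Early-start (Item 1@1, Item 2@1, Item 3@1, Item 4@1, Item 5@1, Item 6@1) gives peak 16: h1:16  h2:12  h3:9  h4:5  h5:0  h6:0.
Shift Item 4→2, Item 5→2, Item 6→3.
Schedule Item 1@1, Item 2@1, Item 3@1, Item 4@2, Item 5@2, Item 6@3: h1:9  h2:9  h3:9  h4:9  h5:6  h6:0 — peak 9.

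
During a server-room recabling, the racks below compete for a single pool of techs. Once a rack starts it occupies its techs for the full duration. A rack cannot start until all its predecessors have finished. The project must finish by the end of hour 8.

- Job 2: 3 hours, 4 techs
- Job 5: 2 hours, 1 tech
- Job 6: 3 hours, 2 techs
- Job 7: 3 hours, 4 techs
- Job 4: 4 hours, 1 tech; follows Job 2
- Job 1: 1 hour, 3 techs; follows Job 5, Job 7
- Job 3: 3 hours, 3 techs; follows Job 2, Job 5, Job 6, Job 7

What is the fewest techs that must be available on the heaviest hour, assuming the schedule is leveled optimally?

Early-start (Job 2@1, Job 5@1, Job 6@1, Job 7@1, Job 4@4, Job 1@4, Job 3@4) gives peak 11: h1:11  h2:11  h3:10  h4:7  h5:4  h6:4  h7:1  h8:0.
Shift Job 7→3, Job 1→6, Job 3→6.
Schedule Job 2@1, Job 5@1, Job 6@1, Job 7@3, Job 4@4, Job 1@6, Job 3@6: h1:7  h2:7  h3:10  h4:5  h5:5  h6:7  h7:4  h8:3 — peak 10.

10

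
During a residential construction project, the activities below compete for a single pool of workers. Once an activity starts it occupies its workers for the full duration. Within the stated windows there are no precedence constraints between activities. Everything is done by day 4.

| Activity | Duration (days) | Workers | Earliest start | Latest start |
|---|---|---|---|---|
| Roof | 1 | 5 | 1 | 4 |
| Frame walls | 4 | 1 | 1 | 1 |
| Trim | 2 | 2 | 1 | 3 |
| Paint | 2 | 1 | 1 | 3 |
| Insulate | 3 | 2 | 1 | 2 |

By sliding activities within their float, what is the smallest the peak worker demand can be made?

6

Early-start (Roof@1, Frame walls@1, Trim@1, Paint@1, Insulate@1) gives peak 11: d1:11  d2:6  d3:3  d4:1.
Shift Trim→2, Paint→2, Insulate→2.
Schedule Roof@1, Frame walls@1, Trim@2, Paint@2, Insulate@2: d1:6  d2:6  d3:6  d4:3 — peak 6.
Total worker-days = 21 over 4 days ⇒ peak ≥ ⌈21/4⌉ = 6, so 6 is optimal.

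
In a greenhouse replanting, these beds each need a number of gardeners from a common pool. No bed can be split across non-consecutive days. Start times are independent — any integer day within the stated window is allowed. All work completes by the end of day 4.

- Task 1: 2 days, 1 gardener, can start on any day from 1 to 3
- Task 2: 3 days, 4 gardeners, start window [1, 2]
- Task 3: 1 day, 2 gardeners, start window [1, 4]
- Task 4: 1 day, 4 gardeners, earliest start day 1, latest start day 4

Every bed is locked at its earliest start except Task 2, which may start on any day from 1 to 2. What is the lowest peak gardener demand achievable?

7

Task 2@1: d1:11  d2:5  d3:4  d4:0 → peak 11
Task 2@2: d1:7  d2:5  d3:4  d4:4 → peak 7
Best is Task 2@2, peak 7.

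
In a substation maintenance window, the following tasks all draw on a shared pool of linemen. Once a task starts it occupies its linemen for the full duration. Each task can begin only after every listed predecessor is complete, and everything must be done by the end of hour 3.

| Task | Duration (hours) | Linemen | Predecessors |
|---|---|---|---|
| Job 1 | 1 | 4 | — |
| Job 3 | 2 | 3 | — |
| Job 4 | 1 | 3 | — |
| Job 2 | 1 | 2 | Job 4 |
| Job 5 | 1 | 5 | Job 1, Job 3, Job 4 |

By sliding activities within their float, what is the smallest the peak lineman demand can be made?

7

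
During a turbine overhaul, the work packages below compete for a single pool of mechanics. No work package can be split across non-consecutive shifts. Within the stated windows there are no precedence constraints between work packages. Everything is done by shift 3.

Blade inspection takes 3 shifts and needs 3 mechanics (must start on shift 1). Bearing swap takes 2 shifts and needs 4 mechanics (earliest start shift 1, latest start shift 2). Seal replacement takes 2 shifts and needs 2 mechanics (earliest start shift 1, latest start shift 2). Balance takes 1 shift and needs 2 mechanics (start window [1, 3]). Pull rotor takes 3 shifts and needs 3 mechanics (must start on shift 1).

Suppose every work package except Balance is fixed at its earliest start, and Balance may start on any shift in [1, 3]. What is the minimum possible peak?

12

Balance@1: s1:14  s2:12  s3:6 → peak 14
Balance@2: s1:12  s2:14  s3:6 → peak 14
Balance@3: s1:12  s2:12  s3:8 → peak 12
Best is Balance@3, peak 12.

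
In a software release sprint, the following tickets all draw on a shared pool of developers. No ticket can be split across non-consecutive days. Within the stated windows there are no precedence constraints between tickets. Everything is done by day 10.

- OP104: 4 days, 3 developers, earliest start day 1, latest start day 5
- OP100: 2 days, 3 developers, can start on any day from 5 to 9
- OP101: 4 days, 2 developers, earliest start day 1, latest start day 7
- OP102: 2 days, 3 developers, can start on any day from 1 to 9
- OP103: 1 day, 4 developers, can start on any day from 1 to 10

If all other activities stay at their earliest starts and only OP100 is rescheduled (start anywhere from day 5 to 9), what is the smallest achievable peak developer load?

12

OP100@5: d1:12  d2:8  d3:5  d4:5  d5:3  d6:3  d7:0  d8:0  d9:0  d10:0 → peak 12
OP100@6: d1:12  d2:8  d3:5  d4:5  d5:0  d6:3  d7:3  d8:0  d9:0  d10:0 → peak 12
OP100@7: d1:12  d2:8  d3:5  d4:5  d5:0  d6:0  d7:3  d8:3  d9:0  d10:0 → peak 12
OP100@8: d1:12  d2:8  d3:5  d4:5  d5:0  d6:0  d7:0  d8:3  d9:3  d10:0 → peak 12
OP100@9: d1:12  d2:8  d3:5  d4:5  d5:0  d6:0  d7:0  d8:0  d9:3  d10:3 → peak 12
Best is OP100@5, peak 12.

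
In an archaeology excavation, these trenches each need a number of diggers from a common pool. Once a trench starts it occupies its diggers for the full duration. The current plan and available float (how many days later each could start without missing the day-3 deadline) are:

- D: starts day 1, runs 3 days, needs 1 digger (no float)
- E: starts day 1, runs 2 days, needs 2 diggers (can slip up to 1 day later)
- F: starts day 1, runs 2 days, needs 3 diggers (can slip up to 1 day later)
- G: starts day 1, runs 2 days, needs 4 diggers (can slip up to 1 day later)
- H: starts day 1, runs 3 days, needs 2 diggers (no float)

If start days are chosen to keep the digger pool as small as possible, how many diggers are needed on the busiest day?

12

Schedule D@1, E@1, F@1, G@1, H@1: d1:12  d2:12  d3:3 — peak 12.
No arrangement of the 8 feasible schedules does better.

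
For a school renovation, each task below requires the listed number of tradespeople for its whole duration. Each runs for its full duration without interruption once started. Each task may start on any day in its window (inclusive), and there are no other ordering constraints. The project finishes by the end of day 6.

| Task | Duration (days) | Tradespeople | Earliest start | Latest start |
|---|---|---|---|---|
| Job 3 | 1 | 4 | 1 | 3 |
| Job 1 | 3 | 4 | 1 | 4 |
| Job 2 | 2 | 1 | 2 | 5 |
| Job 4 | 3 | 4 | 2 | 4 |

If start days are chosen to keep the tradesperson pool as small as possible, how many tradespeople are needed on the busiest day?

8

Early-start (Job 3@1, Job 1@1, Job 2@2, Job 4@2) gives peak 9: d1:8  d2:9  d3:9  d4:4  d5:0  d6:0.
Shift Job 4→4.
Schedule Job 3@1, Job 1@1, Job 2@2, Job 4@4: d1:8  d2:5  d3:5  d4:4  d5:4  d6:4 — peak 8.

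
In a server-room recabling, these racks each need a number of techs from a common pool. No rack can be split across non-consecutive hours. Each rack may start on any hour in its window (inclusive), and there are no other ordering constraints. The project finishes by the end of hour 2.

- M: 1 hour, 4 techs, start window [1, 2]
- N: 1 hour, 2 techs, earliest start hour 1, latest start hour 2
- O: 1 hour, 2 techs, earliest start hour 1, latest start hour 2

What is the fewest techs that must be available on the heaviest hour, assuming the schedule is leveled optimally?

Early-start (M@1, N@1, O@1) gives peak 8: h1:8  h2:0.
Shift N→2, O→2.
Schedule M@1, N@2, O@2: h1:4  h2:4 — peak 4.
Total tech-hours = 8 over 2 hours ⇒ peak ≥ ⌈8/2⌉ = 4, so 4 is optimal.

4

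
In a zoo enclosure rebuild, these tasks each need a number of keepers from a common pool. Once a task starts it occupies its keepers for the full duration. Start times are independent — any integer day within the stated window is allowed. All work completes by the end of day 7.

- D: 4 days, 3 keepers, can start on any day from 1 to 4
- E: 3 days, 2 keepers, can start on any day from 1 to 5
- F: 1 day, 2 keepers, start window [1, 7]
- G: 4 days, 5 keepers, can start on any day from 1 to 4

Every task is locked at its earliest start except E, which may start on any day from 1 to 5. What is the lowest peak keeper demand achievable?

10

E@1: d1:12  d2:10  d3:10  d4:8  d5:0  d6:0  d7:0 → peak 12
E@2: d1:10  d2:10  d3:10  d4:10  d5:0  d6:0  d7:0 → peak 10
E@3: d1:10  d2:8  d3:10  d4:10  d5:2  d6:0  d7:0 → peak 10
E@4: d1:10  d2:8  d3:8  d4:10  d5:2  d6:2  d7:0 → peak 10
E@5: d1:10  d2:8  d3:8  d4:8  d5:2  d6:2  d7:2 → peak 10
Best is E@2, peak 10.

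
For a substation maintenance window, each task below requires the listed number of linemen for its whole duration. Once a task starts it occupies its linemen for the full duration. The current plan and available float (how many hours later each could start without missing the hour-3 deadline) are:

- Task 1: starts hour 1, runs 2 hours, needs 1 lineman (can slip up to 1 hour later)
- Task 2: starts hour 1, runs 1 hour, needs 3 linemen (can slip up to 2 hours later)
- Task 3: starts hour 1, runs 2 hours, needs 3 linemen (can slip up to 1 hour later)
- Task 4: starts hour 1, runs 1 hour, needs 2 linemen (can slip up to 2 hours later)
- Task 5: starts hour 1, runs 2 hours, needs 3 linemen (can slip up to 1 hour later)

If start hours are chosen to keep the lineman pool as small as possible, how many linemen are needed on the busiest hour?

7

Early-start (Task 1@1, Task 2@1, Task 3@1, Task 4@1, Task 5@1) gives peak 12: h1:12  h2:7  h3:0.
Shift Task 4→3, Task 5→2.
Schedule Task 1@1, Task 2@1, Task 3@1, Task 4@3, Task 5@2: h1:7  h2:7  h3:5 — peak 7.
Total lineman-hours = 19 over 3 hours ⇒ peak ≥ ⌈19/3⌉ = 7, so 7 is optimal.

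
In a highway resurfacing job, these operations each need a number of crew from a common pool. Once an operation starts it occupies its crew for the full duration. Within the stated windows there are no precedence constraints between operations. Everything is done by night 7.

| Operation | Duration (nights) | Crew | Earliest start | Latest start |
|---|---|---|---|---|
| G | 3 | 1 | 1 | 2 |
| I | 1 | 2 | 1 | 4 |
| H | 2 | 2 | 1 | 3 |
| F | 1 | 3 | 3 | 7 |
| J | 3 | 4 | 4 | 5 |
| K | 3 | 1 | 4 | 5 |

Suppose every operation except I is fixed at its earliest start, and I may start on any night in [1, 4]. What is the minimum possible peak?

I@1: n1:5  n2:3  n3:4  n4:5  n5:5  n6:5  n7:0 → peak 5
I@2: n1:3  n2:5  n3:4  n4:5  n5:5  n6:5  n7:0 → peak 5
I@3: n1:3  n2:3  n3:6  n4:5  n5:5  n6:5  n7:0 → peak 6
I@4: n1:3  n2:3  n3:4  n4:7  n5:5  n6:5  n7:0 → peak 7
Best is I@1, peak 5.

5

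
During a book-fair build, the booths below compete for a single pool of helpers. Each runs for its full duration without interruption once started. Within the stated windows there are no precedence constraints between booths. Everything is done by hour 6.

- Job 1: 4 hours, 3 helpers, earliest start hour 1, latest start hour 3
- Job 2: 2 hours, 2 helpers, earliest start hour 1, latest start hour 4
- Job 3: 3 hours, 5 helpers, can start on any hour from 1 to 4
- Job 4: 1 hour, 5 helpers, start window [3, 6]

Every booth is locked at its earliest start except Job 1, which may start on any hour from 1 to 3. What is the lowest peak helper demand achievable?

13

Job 1@1: h1:10  h2:10  h3:13  h4:3  h5:0  h6:0 → peak 13
Job 1@2: h1:7  h2:10  h3:13  h4:3  h5:3  h6:0 → peak 13
Job 1@3: h1:7  h2:7  h3:13  h4:3  h5:3  h6:3 → peak 13
Best is Job 1@1, peak 13.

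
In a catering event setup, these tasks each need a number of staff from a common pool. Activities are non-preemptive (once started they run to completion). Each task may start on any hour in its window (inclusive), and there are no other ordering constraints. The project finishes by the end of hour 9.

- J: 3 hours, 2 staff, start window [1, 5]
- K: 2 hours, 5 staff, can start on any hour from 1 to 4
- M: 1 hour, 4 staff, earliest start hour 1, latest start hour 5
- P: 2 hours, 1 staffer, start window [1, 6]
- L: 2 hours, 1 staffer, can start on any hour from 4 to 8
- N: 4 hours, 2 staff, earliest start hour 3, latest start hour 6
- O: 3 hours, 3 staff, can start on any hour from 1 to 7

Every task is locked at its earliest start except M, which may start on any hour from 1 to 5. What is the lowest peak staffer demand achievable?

M@1: h1:15  h2:11  h3:7  h4:3  h5:3  h6:2  h7:0  h8:0  h9:0 → peak 15
M@2: h1:11  h2:15  h3:7  h4:3  h5:3  h6:2  h7:0  h8:0  h9:0 → peak 15
M@3: h1:11  h2:11  h3:11  h4:3  h5:3  h6:2  h7:0  h8:0  h9:0 → peak 11
M@4: h1:11  h2:11  h3:7  h4:7  h5:3  h6:2  h7:0  h8:0  h9:0 → peak 11
M@5: h1:11  h2:11  h3:7  h4:3  h5:7  h6:2  h7:0  h8:0  h9:0 → peak 11
Best is M@3, peak 11.

11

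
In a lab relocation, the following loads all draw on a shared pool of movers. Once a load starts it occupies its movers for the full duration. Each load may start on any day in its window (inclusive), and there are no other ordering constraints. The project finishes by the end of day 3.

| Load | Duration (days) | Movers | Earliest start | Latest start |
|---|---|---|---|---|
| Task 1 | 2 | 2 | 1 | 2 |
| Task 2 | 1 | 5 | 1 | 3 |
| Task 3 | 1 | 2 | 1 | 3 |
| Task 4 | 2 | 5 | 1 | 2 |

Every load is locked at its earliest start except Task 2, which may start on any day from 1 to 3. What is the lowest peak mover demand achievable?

Task 2@1: d1:14  d2:7  d3:0 → peak 14
Task 2@2: d1:9  d2:12  d3:0 → peak 12
Task 2@3: d1:9  d2:7  d3:5 → peak 9
Best is Task 2@3, peak 9.

9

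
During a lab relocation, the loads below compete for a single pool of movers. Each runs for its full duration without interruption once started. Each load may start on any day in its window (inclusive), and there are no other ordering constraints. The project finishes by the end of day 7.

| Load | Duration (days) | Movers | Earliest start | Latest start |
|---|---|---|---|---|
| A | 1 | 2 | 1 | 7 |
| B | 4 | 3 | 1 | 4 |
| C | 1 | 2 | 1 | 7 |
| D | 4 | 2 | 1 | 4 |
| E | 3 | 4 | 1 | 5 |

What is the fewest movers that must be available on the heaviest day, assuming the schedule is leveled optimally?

Early-start (A@1, B@1, C@1, D@1, E@1) gives peak 13: d1:13  d2:9  d3:9  d4:5  d5:0  d6:0  d7:0.
Shift C→2, D→3, E→5.
Schedule A@1, B@1, C@2, D@3, E@5: d1:5  d2:5  d3:5  d4:5  d5:6  d6:6  d7:4 — peak 6.
Total mover-days = 36 over 7 days ⇒ peak ≥ ⌈36/7⌉ = 6, so 6 is optimal.

6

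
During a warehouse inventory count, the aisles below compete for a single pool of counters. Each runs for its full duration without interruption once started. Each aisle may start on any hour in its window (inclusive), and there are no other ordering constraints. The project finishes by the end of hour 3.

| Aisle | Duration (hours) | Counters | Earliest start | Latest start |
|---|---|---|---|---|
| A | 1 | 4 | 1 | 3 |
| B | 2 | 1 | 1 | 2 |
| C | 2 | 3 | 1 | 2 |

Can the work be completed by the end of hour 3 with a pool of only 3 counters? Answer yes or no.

no

Total counter-hours = 12; over 3 hours the average is 12/3 > 3, so some hour must exceed 3.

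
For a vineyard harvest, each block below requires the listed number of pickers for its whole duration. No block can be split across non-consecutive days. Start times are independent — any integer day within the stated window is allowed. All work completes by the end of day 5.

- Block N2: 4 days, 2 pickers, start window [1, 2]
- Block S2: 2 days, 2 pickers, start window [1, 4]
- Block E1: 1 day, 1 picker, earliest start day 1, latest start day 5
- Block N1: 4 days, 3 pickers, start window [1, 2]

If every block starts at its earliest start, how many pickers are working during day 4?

At early start, day 4 has: Block N2, Block N1.
Demand: 2 + 3 = 5.

5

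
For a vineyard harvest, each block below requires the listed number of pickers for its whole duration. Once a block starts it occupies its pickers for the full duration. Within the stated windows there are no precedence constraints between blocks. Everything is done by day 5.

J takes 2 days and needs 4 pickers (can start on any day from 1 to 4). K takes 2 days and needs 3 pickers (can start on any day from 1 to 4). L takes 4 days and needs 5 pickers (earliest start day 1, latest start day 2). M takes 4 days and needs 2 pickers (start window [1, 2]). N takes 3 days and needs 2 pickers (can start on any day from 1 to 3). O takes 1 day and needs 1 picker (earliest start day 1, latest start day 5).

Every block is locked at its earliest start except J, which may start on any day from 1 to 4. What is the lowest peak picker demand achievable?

J@1: d1:17  d2:16  d3:9  d4:7  d5:0 → peak 17
J@2: d1:13  d2:16  d3:13  d4:7  d5:0 → peak 16
J@3: d1:13  d2:12  d3:13  d4:11  d5:0 → peak 13
J@4: d1:13  d2:12  d3:9  d4:11  d5:4 → peak 13
Best is J@3, peak 13.

13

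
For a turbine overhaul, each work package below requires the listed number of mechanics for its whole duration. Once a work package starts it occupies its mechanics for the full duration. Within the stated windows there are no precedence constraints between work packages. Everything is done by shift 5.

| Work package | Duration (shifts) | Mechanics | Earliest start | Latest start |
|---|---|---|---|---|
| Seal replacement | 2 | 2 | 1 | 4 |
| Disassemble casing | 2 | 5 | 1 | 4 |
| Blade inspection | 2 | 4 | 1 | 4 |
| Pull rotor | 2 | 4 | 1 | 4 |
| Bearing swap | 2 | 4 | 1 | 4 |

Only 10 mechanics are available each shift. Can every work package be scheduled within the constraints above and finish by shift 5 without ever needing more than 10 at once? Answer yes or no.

Schedule Seal replacement@1, Disassemble casing@3, Blade inspection@1, Pull rotor@1, Bearing swap@3: s1:10  s2:10  s3:9  s4:9  s5:0 — peak 10 ≤ 10.

yes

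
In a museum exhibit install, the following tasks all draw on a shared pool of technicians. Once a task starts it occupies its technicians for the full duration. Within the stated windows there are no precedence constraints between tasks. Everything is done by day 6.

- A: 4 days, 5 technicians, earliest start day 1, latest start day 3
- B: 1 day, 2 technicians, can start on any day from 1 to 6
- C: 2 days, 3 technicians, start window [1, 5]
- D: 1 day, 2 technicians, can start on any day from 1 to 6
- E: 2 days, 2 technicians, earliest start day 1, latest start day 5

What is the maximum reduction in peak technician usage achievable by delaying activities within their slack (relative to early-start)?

7

Early-start peak: d1:14  d2:10  d3:5  d4:5  d5:0  d6:0 ⇒ 14.
Leveled (A@1, B@1, C@5, D@2, E@3): d1:7  d2:7  d3:7  d4:7  d5:3  d6:3 ⇒ 7.
Reduction 14 − 7 = 7.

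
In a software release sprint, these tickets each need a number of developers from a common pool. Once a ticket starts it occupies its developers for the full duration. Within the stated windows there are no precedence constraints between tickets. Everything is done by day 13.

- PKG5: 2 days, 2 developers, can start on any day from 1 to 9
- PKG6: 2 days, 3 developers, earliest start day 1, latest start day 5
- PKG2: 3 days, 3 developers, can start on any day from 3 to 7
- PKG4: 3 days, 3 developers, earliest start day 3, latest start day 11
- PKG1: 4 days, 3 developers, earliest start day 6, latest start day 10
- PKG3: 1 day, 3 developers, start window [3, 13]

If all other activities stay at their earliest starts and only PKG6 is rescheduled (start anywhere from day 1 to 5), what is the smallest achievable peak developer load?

PKG6@1: d1:5  d2:5  d3:9  d4:6  d5:6  d6:3  d7:3  d8:3  d9:3  d10:0  d11:0  d12:0  d13:0 → peak 9
PKG6@2: d1:2  d2:5  d3:12  d4:6  d5:6  d6:3  d7:3  d8:3  d9:3  d10:0  d11:0  d12:0  d13:0 → peak 12
PKG6@3: d1:2  d2:2  d3:12  d4:9  d5:6  d6:3  d7:3  d8:3  d9:3  d10:0  d11:0  d12:0  d13:0 → peak 12
PKG6@4: d1:2  d2:2  d3:9  d4:9  d5:9  d6:3  d7:3  d8:3  d9:3  d10:0  d11:0  d12:0  d13:0 → peak 9
PKG6@5: d1:2  d2:2  d3:9  d4:6  d5:9  d6:6  d7:3  d8:3  d9:3  d10:0  d11:0  d12:0  d13:0 → peak 9
Best is PKG6@1, peak 9.

9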